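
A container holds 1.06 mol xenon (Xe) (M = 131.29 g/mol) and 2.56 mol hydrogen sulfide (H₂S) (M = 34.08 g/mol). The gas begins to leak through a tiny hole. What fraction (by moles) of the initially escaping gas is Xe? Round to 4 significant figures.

Each component's effusion rate ∝ (its partial pressure)·(1/√M) ∝ n_i/√M_i.
So x_Xe in the escaping gas = (n_Xe/√M_Xe) / Σ(n_i/√M_i)
= (1.06/√131.29) / (1.06/√131.29 + 2.56/√34.08) = 0.09251/(0.09251 + 0.4385) = 0.1742.

0.1742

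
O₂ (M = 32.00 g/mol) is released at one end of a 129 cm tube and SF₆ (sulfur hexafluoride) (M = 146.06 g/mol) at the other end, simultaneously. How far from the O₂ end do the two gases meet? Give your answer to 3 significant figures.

87.9 cm

In equal time, each gas travels a distance ∝ its rate ∝ 1/√M, so d_O₂/d_SF₆ = √(M_SF₆/M_O₂) = √(146.06/32.00) = 2.136.
With d_O₂ + d_SF₆ = 129 cm, d_SF₆ = 129/(1 + 2.136) = 41.13 cm.
d_O₂ = 129 − 41.13 = 87.9 cm.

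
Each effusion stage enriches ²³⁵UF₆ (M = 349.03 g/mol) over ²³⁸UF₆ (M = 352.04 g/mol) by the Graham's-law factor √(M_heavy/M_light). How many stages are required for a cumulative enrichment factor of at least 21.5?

Per stage α = (352.04/349.03)^(1/2) = 1.00862^0.5, giving ln α = 0.004293.
Need α^N ≥ 21.5 ⇒ N ≥ ln(21.5) / ln α = 3.068 / 0.004293 = 714.59.
Rounding up, N = 715 stages.

715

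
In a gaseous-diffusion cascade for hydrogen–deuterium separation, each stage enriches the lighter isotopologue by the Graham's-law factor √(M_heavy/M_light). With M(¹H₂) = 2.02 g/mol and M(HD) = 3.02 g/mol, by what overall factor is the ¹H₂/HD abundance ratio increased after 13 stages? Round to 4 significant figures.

After 13 stages the ratio has grown by (√(3.02/2.02))^13 = (3.02/2.02)^(13/2).
= 1.49505^(13/2) = 13.65.

13.65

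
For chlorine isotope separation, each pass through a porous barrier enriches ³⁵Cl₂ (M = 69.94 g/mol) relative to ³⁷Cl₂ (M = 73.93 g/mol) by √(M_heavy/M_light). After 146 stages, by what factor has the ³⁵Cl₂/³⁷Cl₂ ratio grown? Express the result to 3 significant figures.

Each stage multiplies the ratio by α = √(73.93/69.94), so after 146 stages the overall factor is α^146 = (73.93/69.94)^(146/2).
= 1.05705^73 = 57.4.

57.4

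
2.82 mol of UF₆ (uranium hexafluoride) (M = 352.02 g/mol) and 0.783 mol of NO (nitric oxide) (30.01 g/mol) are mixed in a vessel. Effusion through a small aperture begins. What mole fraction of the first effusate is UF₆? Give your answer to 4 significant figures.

0.5126

The effusion rate of species i is ∝ p_i/√M_i ∝ n_i/√M_i.
x_UF₆(eff) = (n_UF₆/√M_UF₆) / (n_UF₆/√M_UF₆ + n_NO/√M_NO)
= (2.82/√352.02) / (2.82/√352.02 + 0.783/√30.01) = 0.1503/(0.1503 + 0.1429) = 0.5126.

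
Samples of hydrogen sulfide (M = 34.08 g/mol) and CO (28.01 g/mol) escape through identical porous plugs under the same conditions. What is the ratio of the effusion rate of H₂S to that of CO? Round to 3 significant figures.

0.907

From Graham's law, rate_H₂S/rate_CO = √(M_CO/M_H₂S) = √(28.01/34.08) = √0.8219 = 0.907.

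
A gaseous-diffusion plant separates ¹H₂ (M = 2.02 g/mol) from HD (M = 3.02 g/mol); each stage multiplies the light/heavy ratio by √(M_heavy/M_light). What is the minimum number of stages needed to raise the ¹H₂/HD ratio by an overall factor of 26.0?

17

Per stage α = (3.02/2.02)^(1/2) = 1.49505^0.5, giving ln α = 0.2011.
Need α^N ≥ 26.0 ⇒ N ≥ ln(26.0) / ln α = 3.258 / 0.2011 = 16.20.
Minimum whole number of stages: N = 17.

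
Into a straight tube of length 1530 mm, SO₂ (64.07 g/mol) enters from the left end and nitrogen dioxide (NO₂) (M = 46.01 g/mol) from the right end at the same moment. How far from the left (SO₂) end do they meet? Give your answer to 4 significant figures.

701.8 mm

Distances travelled in equal time are proportional to diffusion rates, so d_SO₂/d_NO₂ = √(M_NO₂/M_SO₂) = √(46.01/64.07) = 0.8474.
With d_SO₂ + d_NO₂ = 1530 mm, d_NO₂ = 1530/(1 + 0.8474) = 828.2 mm.
d_SO₂ = 1530 − 828.2 = 701.8 mm.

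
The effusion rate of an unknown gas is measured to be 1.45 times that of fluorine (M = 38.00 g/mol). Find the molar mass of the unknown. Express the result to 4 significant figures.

Using Graham's law: rate_X/rate_F₂ = √(M_F₂/M_X).
1.45 = √(38.00/M_X)
M_X = 38.00 / 1.45² = 38.00 / 2.103 = 18.07 g/mol

18.07 g/mol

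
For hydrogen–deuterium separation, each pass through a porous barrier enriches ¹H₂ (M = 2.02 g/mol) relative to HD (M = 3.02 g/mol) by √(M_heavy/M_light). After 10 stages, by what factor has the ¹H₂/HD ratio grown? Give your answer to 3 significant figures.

After 10 stages the ratio has grown by (√(3.02/2.02))^10 = (3.02/2.02)^(10/2).
= 1.49505^5 = 7.47.

7.47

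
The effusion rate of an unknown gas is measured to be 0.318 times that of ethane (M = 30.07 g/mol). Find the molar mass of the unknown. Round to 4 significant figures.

297.4 g/mol

By Graham's law, rate_X/rate_C₂H₆ = √(M_C₂H₆/M_X).
0.318 = √(30.07/M_X)
M_X = 30.07 / 0.318² = 30.07 / 0.1011 = 297.4 g/mol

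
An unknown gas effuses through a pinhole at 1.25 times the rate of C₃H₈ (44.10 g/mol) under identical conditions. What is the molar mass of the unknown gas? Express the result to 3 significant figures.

By Graham's law, rate_X/rate_C₃H₈ = √(M_C₃H₈/M_X).
1.25 = √(44.10/M_X)
M_X = 44.10 / 1.25² = 44.10 / 1.562 = 28.2 g/mol

28.2 g/mol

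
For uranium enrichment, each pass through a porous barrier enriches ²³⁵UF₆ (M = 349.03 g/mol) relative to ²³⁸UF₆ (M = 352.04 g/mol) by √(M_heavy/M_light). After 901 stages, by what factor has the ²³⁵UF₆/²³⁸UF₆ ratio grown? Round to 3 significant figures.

Each stage multiplies the ratio by α = √(352.04/349.03), so after 901 stages the overall factor is α^901 = (352.04/349.03)^(901/2).
= 1.00862^(901/2) = 47.9.

47.9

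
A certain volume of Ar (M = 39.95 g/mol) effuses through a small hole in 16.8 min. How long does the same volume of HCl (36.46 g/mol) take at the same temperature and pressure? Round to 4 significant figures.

Graham's law gives t_HCl/t_Ar = √(M_HCl/M_Ar) = √(36.46/39.95) = √0.9126 = 0.9553.
So the time for HCl is 16.8 × 0.9553 = 16.05 min.

16.05 min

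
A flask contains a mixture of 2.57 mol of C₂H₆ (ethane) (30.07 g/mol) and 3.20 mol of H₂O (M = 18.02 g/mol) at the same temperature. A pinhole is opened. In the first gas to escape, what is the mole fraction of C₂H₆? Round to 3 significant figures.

0.383

The effusion rate of species i is ∝ p_i/√M_i ∝ n_i/√M_i.
Mole fraction of C₂H₆ in the effusate = (n_C₂H₆/√M_C₂H₆) / (n_C₂H₆/√M_C₂H₆ + n_H₂O/√M_H₂O)
= (2.57/√30.07) / (2.57/√30.07 + 3.20/√18.02) = 0.4687/(0.4687 + 0.7538) = 0.383.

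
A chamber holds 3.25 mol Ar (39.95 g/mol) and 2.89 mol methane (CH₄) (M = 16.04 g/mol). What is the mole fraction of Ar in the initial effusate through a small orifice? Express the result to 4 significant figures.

0.4161

Rate_i ∝ x_i/√M_i (Graham's law weighted by mole fraction), so the effusate composition follows n_i/√M_i.
x_Ar(eff) = (n_Ar/√M_Ar) / (n_Ar/√M_Ar + n_CH₄/√M_CH₄)
= (3.25/√39.95) / (3.25/√39.95 + 2.89/√16.04) = 0.5142/(0.5142 + 0.7216) = 0.4161.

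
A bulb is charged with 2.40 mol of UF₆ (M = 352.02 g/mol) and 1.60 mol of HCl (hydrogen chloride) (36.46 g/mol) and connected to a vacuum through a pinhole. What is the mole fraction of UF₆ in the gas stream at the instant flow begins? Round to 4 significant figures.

0.3256

Each component's effusion rate ∝ (its partial pressure)·(1/√M) ∝ n_i/√M_i.
x_UF₆(eff) = (n_UF₆/√M_UF₆) / (n_UF₆/√M_UF₆ + n_HCl/√M_HCl)
= (2.40/√352.02) / (2.40/√352.02 + 1.60/√36.46) = 0.1279/(0.1279 + 0.2650) = 0.3256.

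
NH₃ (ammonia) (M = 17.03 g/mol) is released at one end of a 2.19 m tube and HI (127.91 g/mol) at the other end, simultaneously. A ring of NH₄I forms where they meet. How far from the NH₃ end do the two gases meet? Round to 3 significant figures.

1.60 m

The fronts meet when d_NH₃ + d_HI = L with d_NH₃/d_HI = √(M_HI/M_NH₃) (Graham's law). Here √(M_HI/M_NH₃) = √(127.91/17.03) = 2.741.
With d_NH₃ + d_HI = 2.19 m, d_HI = 2.19/(1 + 2.741) = 0.5855 m.
d_NH₃ = 2.19 − 0.5855 = 1.60 m.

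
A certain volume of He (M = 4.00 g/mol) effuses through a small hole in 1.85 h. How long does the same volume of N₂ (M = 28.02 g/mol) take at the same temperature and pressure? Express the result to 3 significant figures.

Graham's law gives t_N₂/t_He = √(M_N₂/M_He) = √(28.02/4.00) = √7.005 = 2.647.
So the time for N₂ is 1.85 × 2.647 = 4.90 h.

4.90 h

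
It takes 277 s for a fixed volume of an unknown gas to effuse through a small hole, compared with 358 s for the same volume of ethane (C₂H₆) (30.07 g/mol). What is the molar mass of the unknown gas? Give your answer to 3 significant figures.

18.0 g/mol

Since effusion rate ∝ 1/√M, t_X/t_C₂H₆ = √(M_X/M_C₂H₆).
277/358 = 0.7737 = √(M_X/30.07)
M_X = 30.07 × 0.7737² = 30.07 × 0.5987 = 18.0 g/mol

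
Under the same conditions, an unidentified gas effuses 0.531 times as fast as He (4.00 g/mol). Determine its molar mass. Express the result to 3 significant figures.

Graham's law gives rate_X/rate_He = √(M_He/M_X).
0.531 = √(4.00/M_X)
M_X = 4.00 / 0.531² = 4.00 / 0.2820 = 14.2 g/mol

14.2 g/mol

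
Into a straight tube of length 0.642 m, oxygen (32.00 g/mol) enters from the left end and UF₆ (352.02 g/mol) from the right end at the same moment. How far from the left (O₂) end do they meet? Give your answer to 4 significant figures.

Graham's law gives d_O₂/d_UF₆ = rate_O₂/rate_UF₆ = √(M_UF₆/M_O₂) = √(352.02/32.00) = 3.317.
With d_O₂ + d_UF₆ = 0.642 m, d_UF₆ = 0.642/(1 + 3.317) = 0.1487 m.
d_O₂ = 0.642 − 0.1487 = 0.4933 m.

0.4933 m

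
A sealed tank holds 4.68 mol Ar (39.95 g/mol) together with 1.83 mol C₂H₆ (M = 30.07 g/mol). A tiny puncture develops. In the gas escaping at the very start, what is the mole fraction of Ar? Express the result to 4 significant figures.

0.6893

Rate_i ∝ x_i/√M_i (Graham's law weighted by mole fraction), so the effusate composition follows n_i/√M_i.
Mole fraction of Ar in the effusate = (n_Ar/√M_Ar) / (n_Ar/√M_Ar + n_C₂H₆/√M_C₂H₆)
= (4.68/√39.95) / (4.68/√39.95 + 1.83/√30.07) = 0.7404/(0.7404 + 0.3337) = 0.6893.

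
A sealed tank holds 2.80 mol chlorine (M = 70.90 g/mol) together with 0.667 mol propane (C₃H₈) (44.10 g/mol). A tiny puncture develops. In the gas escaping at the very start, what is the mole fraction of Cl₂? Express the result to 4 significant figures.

0.7680

The effusion rate of species i is ∝ p_i/√M_i ∝ n_i/√M_i.
So x_Cl₂ in the escaping gas = (n_Cl₂/√M_Cl₂) / Σ(n_i/√M_i)
= (2.80/√70.90) / (2.80/√70.90 + 0.667/√44.10) = 0.3325/(0.3325 + 0.1004) = 0.7680.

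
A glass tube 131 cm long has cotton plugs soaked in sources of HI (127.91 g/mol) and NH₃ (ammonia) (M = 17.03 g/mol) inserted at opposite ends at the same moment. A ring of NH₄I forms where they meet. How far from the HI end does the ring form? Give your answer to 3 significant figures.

The fronts meet when d_HI + d_NH₃ = L with d_HI/d_NH₃ = √(M_NH₃/M_HI) (Graham's law). Here √(M_NH₃/M_HI) = √(17.03/127.91) = 0.3649.
With d_HI + d_NH₃ = 131 cm, d_NH₃ = 131/(1 + 0.3649) = 95.98 cm.
d_HI = 131 − 95.98 = 35.0 cm.

35.0 cm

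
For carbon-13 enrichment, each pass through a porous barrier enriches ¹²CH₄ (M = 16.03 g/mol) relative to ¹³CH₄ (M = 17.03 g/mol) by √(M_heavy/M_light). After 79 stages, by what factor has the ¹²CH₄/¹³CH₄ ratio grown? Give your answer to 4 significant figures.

10.92

After 79 stages the ratio has grown by (√(17.03/16.03))^79 = (17.03/16.03)^(79/2).
= 1.06238^(79/2) = 10.92.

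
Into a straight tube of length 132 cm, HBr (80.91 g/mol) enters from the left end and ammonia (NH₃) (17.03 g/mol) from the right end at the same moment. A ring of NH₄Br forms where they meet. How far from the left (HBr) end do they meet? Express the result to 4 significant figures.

41.51 cm

Graham's law gives d_HBr/d_NH₃ = rate_HBr/rate_NH₃ = √(M_NH₃/M_HBr) = √(17.03/80.91) = 0.4588.
With d_HBr + d_NH₃ = 132 cm, d_NH₃ = 132/(1 + 0.4588) = 90.49 cm.
d_HBr = 132 − 90.49 = 41.51 cm.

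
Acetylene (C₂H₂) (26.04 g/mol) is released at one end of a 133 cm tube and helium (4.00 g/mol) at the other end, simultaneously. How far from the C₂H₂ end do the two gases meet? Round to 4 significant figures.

37.45 cm

The fronts meet when d_C₂H₂ + d_He = L with d_C₂H₂/d_He = √(M_He/M_C₂H₂) (Graham's law). Here √(M_He/M_C₂H₂) = √(4.00/26.04) = 0.3919.
With d_C₂H₂ + d_He = 133 cm, d_He = 133/(1 + 0.3919) = 95.55 cm.
d_C₂H₂ = 133 − 95.55 = 37.45 cm.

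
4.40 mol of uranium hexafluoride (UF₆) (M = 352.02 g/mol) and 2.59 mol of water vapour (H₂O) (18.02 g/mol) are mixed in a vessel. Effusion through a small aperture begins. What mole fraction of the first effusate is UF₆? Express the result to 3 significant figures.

0.278

The effusion rate of species i is ∝ p_i/√M_i ∝ n_i/√M_i.
So x_UF₆ in the escaping gas = (n_UF₆/√M_UF₆) / Σ(n_i/√M_i)
= (4.40/√352.02) / (4.40/√352.02 + 2.59/√18.02) = 0.2345/(0.2345 + 0.6101) = 0.278.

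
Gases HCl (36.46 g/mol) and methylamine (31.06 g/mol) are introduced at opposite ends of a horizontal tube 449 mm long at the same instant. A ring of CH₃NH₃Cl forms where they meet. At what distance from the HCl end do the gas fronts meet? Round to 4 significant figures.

Distances travelled in equal time are proportional to diffusion rates, so d_HCl/d_CH₃NH₂ = √(M_CH₃NH₂/M_HCl) = √(31.06/36.46) = 0.9230.
With d_HCl + d_CH₃NH₂ = 449 mm, d_CH₃NH₂ = 449/(1 + 0.9230) = 233.5 mm.
d_HCl = 449 − 233.5 = 215.5 mm.

215.5 mm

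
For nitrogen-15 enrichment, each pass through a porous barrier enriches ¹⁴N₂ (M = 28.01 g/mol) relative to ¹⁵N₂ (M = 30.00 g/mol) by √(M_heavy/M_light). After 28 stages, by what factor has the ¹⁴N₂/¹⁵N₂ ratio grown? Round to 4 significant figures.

2.614

After 28 stages the ratio has grown by (√(30.00/28.01))^28 = (30.00/28.01)^(28/2).
= 1.07105^14 = 2.614.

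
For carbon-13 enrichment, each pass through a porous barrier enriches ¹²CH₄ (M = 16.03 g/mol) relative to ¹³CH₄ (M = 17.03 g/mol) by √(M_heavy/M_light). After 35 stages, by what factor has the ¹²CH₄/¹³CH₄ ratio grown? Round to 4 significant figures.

After 35 stages the ratio has grown by (√(17.03/16.03))^35 = (17.03/16.03)^(35/2).
= 1.06238^(35/2) = 2.883.

2.883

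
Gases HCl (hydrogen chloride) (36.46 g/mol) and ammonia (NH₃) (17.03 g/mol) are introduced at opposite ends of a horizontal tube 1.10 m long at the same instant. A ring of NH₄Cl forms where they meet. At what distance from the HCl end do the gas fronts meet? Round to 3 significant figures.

0.447 m

In equal time, each gas travels a distance ∝ its rate ∝ 1/√M, so d_HCl/d_NH₃ = √(M_NH₃/M_HCl) = √(17.03/36.46) = 0.6834.
With d_HCl + d_NH₃ = 1.10 m, d_NH₃ = 1.10/(1 + 0.6834) = 0.6534 m.
d_HCl = 1.10 − 0.6534 = 0.447 m.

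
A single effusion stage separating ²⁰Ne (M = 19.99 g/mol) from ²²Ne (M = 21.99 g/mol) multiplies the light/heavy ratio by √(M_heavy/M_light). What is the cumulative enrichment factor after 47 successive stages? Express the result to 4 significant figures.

9.401

After 47 stages the ratio has grown by (√(21.99/19.99))^47 = (21.99/19.99)^(47/2).
= 1.10005^(47/2) = 9.401.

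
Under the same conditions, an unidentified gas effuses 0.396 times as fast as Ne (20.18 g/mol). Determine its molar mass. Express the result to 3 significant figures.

129 g/mol

From Graham's law, rate_X/rate_Ne = √(M_Ne/M_X).
0.396 = √(20.18/M_X)
M_X = 20.18 / 0.396² = 20.18 / 0.1568 = 129 g/mol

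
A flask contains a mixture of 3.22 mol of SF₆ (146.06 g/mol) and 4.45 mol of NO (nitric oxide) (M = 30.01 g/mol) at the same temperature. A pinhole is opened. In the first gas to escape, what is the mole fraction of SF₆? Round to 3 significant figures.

0.247

Each component's effusion rate ∝ (its partial pressure)·(1/√M) ∝ n_i/√M_i.
Mole fraction of SF₆ in the effusate = (n_SF₆/√M_SF₆) / (n_SF₆/√M_SF₆ + n_NO/√M_NO)
= (3.22/√146.06) / (3.22/√146.06 + 4.45/√30.01) = 0.2664/(0.2664 + 0.8123) = 0.247.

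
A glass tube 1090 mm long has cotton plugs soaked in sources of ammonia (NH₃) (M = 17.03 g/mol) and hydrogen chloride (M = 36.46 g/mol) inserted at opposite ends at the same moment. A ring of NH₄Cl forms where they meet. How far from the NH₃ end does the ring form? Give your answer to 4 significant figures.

647.5 mm

Graham's law gives d_NH₃/d_HCl = rate_NH₃/rate_HCl = √(M_HCl/M_NH₃) = √(36.46/17.03) = 1.463.
With d_NH₃ + d_HCl = 1090 mm, d_HCl = 1090/(1 + 1.463) = 442.5 mm.
d_NH₃ = 1090 − 442.5 = 647.5 mm.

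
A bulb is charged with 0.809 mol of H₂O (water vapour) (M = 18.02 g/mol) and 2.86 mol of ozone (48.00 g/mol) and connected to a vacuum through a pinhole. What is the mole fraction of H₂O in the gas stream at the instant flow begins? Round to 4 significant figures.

0.3158

The effusion rate of species i is ∝ p_i/√M_i ∝ n_i/√M_i.
x_H₂O(eff) = (n_H₂O/√M_H₂O) / (n_H₂O/√M_H₂O + n_O₃/√M_O₃)
= (0.809/√18.02) / (0.809/√18.02 + 2.86/√48.00) = 0.1906/(0.1906 + 0.4128) = 0.3158.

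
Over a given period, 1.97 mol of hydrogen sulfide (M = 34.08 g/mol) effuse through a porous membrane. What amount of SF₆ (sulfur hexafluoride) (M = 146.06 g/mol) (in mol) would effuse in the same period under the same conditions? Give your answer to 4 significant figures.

Graham's law gives rate_SF₆/rate_H₂S = √(M_H₂S/M_SF₆) = √(34.08/146.06) = √0.2333 = 0.4830.
So the amount for SF₆ is 1.97 × 0.4830 = 0.9516 mol.

0.9516 mol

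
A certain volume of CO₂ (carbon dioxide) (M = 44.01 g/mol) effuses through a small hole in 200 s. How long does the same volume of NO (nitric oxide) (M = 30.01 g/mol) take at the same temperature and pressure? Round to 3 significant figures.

From Graham's law, t_NO/t_CO₂ = √(M_NO/M_CO₂) = √(30.01/44.01) = √0.6819 = 0.8258.
So the time for NO is 200 × 0.8258 = 165 s.

165 s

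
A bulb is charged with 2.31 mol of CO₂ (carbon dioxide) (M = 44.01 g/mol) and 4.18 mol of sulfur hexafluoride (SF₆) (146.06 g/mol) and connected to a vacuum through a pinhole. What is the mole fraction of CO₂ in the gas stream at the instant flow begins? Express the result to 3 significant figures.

The effusion rate of species i is ∝ p_i/√M_i ∝ n_i/√M_i.
x_CO₂(eff) = (n_CO₂/√M_CO₂) / (n_CO₂/√M_CO₂ + n_SF₆/√M_SF₆)
= (2.31/√44.01) / (2.31/√44.01 + 4.18/√146.06) = 0.3482/(0.3482 + 0.3459) = 0.502.

0.502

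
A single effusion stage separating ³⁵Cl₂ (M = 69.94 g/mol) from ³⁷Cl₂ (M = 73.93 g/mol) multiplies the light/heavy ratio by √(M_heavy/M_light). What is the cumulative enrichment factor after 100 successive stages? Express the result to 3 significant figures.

16.0

Each stage multiplies the ratio by α = √(73.93/69.94), so after 100 stages the overall factor is α^100 = (73.93/69.94)^(100/2).
= 1.05705^50 = 16.0.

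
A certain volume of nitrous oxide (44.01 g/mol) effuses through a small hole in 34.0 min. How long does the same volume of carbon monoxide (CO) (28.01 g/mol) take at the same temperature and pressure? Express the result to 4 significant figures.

Graham's law gives t_CO/t_N₂O = √(M_CO/M_N₂O) = √(28.01/44.01) = √0.6364 = 0.7978.
So the time for CO is 34.0 × 0.7978 = 27.12 min.

27.12 min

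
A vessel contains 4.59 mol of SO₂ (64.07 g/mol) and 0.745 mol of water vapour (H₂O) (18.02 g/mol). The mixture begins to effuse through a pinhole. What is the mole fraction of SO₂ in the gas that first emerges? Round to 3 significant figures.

0.766

Each component's effusion rate ∝ (its partial pressure)·(1/√M) ∝ n_i/√M_i.
Mole fraction of SO₂ in the effusate = (n_SO₂/√M_SO₂) / (n_SO₂/√M_SO₂ + n_H₂O/√M_H₂O)
= (4.59/√64.07) / (4.59/√64.07 + 0.745/√18.02) = 0.5734/(0.5734 + 0.1755) = 0.766.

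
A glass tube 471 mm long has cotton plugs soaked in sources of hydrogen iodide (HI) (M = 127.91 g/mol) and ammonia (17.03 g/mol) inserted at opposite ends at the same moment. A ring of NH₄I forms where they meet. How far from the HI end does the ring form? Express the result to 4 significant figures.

In equal time, each gas travels a distance ∝ its rate ∝ 1/√M, so d_HI/d_NH₃ = √(M_NH₃/M_HI) = √(17.03/127.91) = 0.3649.
With d_HI + d_NH₃ = 471 mm, d_NH₃ = 471/(1 + 0.3649) = 345.1 mm.
d_HI = 471 − 345.1 = 125.9 mm.

125.9 mm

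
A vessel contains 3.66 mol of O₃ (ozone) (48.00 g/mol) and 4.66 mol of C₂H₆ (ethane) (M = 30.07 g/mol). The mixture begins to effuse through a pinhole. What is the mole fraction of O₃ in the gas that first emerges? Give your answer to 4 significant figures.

Each component's effusion rate ∝ (its partial pressure)·(1/√M) ∝ n_i/√M_i.
x_O₃(eff) = (n_O₃/√M_O₃) / (n_O₃/√M_O₃ + n_C₂H₆/√M_C₂H₆)
= (3.66/√48.00) / (3.66/√48.00 + 4.66/√30.07) = 0.5283/(0.5283 + 0.8498) = 0.3833.

0.3833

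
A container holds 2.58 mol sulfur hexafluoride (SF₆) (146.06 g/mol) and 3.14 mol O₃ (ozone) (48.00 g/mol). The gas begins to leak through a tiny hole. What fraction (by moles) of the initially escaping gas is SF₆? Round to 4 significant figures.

Rate_i ∝ x_i/√M_i (Graham's law weighted by mole fraction), so the effusate composition follows n_i/√M_i.
Mole fraction of SF₆ in the effusate = (n_SF₆/√M_SF₆) / (n_SF₆/√M_SF₆ + n_O₃/√M_O₃)
= (2.58/√146.06) / (2.58/√146.06 + 3.14/√48.00) = 0.2135/(0.2135 + 0.4532) = 0.3202.

0.3202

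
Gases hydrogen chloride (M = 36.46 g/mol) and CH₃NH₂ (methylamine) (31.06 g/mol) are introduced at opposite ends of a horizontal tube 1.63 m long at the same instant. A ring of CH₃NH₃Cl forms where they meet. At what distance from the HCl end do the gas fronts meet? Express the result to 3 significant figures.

0.782 m

In equal time, each gas travels a distance ∝ its rate ∝ 1/√M, so d_HCl/d_CH₃NH₂ = √(M_CH₃NH₂/M_HCl) = √(31.06/36.46) = 0.9230.
With d_HCl + d_CH₃NH₂ = 1.63 m, d_CH₃NH₂ = 1.63/(1 + 0.9230) = 0.8476 m.
d_HCl = 1.63 − 0.8476 = 0.782 m.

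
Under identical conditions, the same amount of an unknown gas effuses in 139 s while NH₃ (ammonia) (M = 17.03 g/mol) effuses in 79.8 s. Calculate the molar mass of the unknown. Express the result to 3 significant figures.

51.7 g/mol

Graham's law gives t_X/t_NH₃ = √(M_X/M_NH₃).
139/79.8 = 1.742 = √(M_X/17.03)
M_X = 17.03 × 1.742² = 17.03 × 3.034 = 51.7 g/mol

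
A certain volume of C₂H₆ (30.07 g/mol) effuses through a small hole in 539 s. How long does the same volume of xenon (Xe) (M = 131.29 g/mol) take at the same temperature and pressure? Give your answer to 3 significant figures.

Graham's law gives t_Xe/t_C₂H₆ = √(M_Xe/M_C₂H₆) = √(131.29/30.07) = √4.366 = 2.090.
So the time for Xe is 539 × 2.090 = 1130 s.

1130 s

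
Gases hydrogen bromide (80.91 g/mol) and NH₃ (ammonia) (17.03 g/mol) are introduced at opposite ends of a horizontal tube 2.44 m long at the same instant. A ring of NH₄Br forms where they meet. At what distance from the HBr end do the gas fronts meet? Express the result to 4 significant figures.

Distances travelled in equal time are proportional to diffusion rates, so d_HBr/d_NH₃ = √(M_NH₃/M_HBr) = √(17.03/80.91) = 0.4588.
With d_HBr + d_NH₃ = 2.44 m, d_NH₃ = 2.44/(1 + 0.4588) = 1.673 m.
d_HBr = 2.44 − 1.673 = 0.7674 m.

0.7674 m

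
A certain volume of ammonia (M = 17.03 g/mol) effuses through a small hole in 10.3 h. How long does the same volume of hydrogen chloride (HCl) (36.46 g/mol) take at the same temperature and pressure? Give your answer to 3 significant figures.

15.1 h

From Graham's law, t_HCl/t_NH₃ = √(M_HCl/M_NH₃) = √(36.46/17.03) = √2.141 = 1.463.
So the time for HCl is 10.3 × 1.463 = 15.1 h.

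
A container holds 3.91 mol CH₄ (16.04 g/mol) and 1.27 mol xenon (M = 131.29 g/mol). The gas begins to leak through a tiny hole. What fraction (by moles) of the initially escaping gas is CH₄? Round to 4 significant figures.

Rate_i ∝ x_i/√M_i (Graham's law weighted by mole fraction), so the effusate composition follows n_i/√M_i.
Mole fraction of CH₄ in the effusate = (n_CH₄/√M_CH₄) / (n_CH₄/√M_CH₄ + n_Xe/√M_Xe)
= (3.91/√16.04) / (3.91/√16.04 + 1.27/√131.29) = 0.9763/(0.9763 + 0.1108) = 0.8980.

0.8980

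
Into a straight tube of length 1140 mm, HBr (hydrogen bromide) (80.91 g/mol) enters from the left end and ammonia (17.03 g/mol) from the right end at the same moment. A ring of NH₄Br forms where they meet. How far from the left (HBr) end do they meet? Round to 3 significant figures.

359 mm

The fronts meet when d_HBr + d_NH₃ = L with d_HBr/d_NH₃ = √(M_NH₃/M_HBr) (Graham's law). Here √(M_NH₃/M_HBr) = √(17.03/80.91) = 0.4588.
With d_HBr + d_NH₃ = 1140 mm, d_NH₃ = 1140/(1 + 0.4588) = 781.5 mm.
d_HBr = 1140 − 781.5 = 359 mm.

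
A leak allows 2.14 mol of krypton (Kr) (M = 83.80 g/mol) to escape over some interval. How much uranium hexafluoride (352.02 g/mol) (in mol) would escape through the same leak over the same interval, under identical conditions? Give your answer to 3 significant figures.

Graham's law gives rate_UF₆/rate_Kr = √(M_Kr/M_UF₆) = √(83.80/352.02) = √0.2381 = 0.4879.
So the amount for UF₆ is 2.14 × 0.4879 = 1.04 mol.

1.04 mol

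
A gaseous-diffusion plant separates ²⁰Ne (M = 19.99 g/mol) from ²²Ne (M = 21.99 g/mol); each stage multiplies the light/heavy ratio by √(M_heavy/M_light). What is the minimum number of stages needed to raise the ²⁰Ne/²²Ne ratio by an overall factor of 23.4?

Per stage α = (21.99/19.99)^(1/2) = 1.10005^0.5, giving ln α = 0.04768.
Need α^N ≥ 23.4 ⇒ N ≥ ln(23.4) / ln α = 3.153 / 0.04768 = 66.13.
So at least 67 stages are needed.

67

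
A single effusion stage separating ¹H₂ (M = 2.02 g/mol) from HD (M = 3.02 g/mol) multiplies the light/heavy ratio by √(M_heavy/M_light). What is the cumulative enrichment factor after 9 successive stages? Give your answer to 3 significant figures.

Each stage multiplies the ratio by α = √(3.02/2.02), so after 9 stages the overall factor is α^9 = (3.02/2.02)^(9/2).
= 1.49505^(9/2) = 6.11.

6.11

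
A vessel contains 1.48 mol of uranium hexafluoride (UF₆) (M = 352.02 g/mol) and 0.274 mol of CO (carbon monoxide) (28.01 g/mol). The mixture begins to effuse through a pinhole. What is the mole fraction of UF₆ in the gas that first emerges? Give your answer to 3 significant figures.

Effusion rate of each component ∝ n_i/√M_i (partial pressure × 1/√M).
x_UF₆(eff) = (n_UF₆/√M_UF₆) / (n_UF₆/√M_UF₆ + n_CO/√M_CO)
= (1.48/√352.02) / (1.48/√352.02 + 0.274/√28.01) = 0.07888/(0.07888 + 0.05177) = 0.604.

0.604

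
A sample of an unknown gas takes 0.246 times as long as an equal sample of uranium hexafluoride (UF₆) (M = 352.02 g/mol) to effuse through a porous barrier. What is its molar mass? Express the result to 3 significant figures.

21.3 g/mol

Since effusion rate ∝ 1/√M, t_X/t_UF₆ = √(M_X/M_UF₆).
0.246 = √(M_X/352.02)
M_X = 352.02 × 0.246² = 352.02 × 0.06052 = 21.3 g/mol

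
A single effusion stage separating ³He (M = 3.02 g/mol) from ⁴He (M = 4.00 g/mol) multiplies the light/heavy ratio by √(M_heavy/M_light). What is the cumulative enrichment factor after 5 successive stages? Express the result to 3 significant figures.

2.02

Overall factor = α^5 with α = √(4.00/3.02), i.e. (4.00/3.02)^(5/2).
= 1.32450^(5/2) = 2.02.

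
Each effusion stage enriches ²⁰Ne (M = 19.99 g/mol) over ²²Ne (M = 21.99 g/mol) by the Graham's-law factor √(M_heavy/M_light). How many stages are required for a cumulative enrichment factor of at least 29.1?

71

With α = √(21.99/19.99) per stage, ln α = ½ ln(1.10005) = 0.04768.
Need α^N ≥ 29.1 ⇒ N ≥ ln(29.1) / ln α = 3.371 / 0.04768 = 70.70.
Minimum whole number of stages: N = 71.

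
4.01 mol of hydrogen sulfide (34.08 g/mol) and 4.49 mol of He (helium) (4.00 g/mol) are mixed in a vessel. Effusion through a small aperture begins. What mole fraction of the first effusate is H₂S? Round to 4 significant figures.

0.2343

Each component's effusion rate ∝ (its partial pressure)·(1/√M) ∝ n_i/√M_i.
So x_H₂S in the escaping gas = (n_H₂S/√M_H₂S) / Σ(n_i/√M_i)
= (4.01/√34.08) / (4.01/√34.08 + 4.49/√4.00) = 0.6869/(0.6869 + 2.245) = 0.2343.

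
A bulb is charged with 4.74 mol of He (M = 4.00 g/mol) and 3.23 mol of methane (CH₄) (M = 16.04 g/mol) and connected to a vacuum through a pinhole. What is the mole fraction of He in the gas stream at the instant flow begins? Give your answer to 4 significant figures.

0.7461

Each component's effusion rate ∝ (its partial pressure)·(1/√M) ∝ n_i/√M_i.
Mole fraction of He in the effusate = (n_He/√M_He) / (n_He/√M_He + n_CH₄/√M_CH₄)
= (4.74/√4.00) / (4.74/√4.00 + 3.23/√16.04) = 2.370/(2.370 + 0.8065) = 0.7461.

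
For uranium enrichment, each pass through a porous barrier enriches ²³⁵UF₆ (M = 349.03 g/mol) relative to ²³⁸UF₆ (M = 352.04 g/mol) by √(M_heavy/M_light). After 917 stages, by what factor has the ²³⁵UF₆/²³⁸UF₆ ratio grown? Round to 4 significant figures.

51.27

Each stage multiplies the ratio by α = √(352.04/349.03), so after 917 stages the overall factor is α^917 = (352.04/349.03)^(917/2).
= 1.00862^(917/2) = 51.27.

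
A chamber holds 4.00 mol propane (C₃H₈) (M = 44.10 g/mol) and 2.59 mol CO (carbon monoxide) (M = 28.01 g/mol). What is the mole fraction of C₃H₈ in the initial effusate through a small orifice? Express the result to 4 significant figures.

Effusion rate of each component ∝ n_i/√M_i (partial pressure × 1/√M).
So x_C₃H₈ in the escaping gas = (n_C₃H₈/√M_C₃H₈) / Σ(n_i/√M_i)
= (4.00/√44.10) / (4.00/√44.10 + 2.59/√28.01) = 0.6023/(0.6023 + 0.4894) = 0.5517.

0.5517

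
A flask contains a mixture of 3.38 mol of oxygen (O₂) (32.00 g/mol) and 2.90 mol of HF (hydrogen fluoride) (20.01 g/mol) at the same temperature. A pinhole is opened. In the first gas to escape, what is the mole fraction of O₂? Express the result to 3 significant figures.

Effusion rate of each component ∝ n_i/√M_i (partial pressure × 1/√M).
x_O₂(eff) = (n_O₂/√M_O₂) / (n_O₂/√M_O₂ + n_HF/√M_HF)
= (3.38/√32.00) / (3.38/√32.00 + 2.90/√20.01) = 0.5975/(0.5975 + 0.6483) = 0.480.

0.480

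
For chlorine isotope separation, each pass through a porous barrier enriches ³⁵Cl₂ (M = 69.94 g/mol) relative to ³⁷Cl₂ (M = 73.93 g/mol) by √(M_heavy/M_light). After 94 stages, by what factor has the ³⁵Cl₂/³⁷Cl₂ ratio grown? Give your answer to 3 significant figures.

Overall factor = α^94 with α = √(73.93/69.94), i.e. (73.93/69.94)^(94/2).
= 1.05705^47 = 13.6.

13.6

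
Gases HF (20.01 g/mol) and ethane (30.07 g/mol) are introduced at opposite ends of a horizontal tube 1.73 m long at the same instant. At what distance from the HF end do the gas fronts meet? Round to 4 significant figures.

In equal time, each gas travels a distance ∝ its rate ∝ 1/√M, so d_HF/d_C₂H₆ = √(M_C₂H₆/M_HF) = √(30.07/20.01) = 1.226.
With d_HF + d_C₂H₆ = 1.73 m, d_C₂H₆ = 1.73/(1 + 1.226) = 0.7772 m.
d_HF = 1.73 − 0.7772 = 0.9528 m.

0.9528 m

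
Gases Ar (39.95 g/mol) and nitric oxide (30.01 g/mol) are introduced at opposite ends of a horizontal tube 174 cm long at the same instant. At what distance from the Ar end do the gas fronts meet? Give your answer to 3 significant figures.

80.8 cm

Distances travelled in equal time are proportional to diffusion rates, so d_Ar/d_NO = √(M_NO/M_Ar) = √(30.01/39.95) = 0.8667.
With d_Ar + d_NO = 174 cm, d_NO = 174/(1 + 0.8667) = 93.21 cm.
d_Ar = 174 − 93.21 = 80.8 cm.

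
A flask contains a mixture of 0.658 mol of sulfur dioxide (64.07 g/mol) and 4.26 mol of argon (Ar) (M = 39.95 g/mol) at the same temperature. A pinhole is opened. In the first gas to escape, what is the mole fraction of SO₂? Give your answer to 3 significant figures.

Rate_i ∝ x_i/√M_i (Graham's law weighted by mole fraction), so the effusate composition follows n_i/√M_i.
Mole fraction of SO₂ in the effusate = (n_SO₂/√M_SO₂) / (n_SO₂/√M_SO₂ + n_Ar/√M_Ar)
= (0.658/√64.07) / (0.658/√64.07 + 4.26/√39.95) = 0.08221/(0.08221 + 0.6740) = 0.109.

0.109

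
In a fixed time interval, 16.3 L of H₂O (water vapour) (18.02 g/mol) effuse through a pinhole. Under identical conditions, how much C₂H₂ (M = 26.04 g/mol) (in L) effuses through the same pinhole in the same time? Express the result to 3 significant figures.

Using Graham's law: rate_C₂H₂/rate_H₂O = √(M_H₂O/M_C₂H₂) = √(18.02/26.04) = √0.6920 = 0.8319.
So the volume for C₂H₂ is 16.3 × 0.8319 = 13.6 L.

13.6 L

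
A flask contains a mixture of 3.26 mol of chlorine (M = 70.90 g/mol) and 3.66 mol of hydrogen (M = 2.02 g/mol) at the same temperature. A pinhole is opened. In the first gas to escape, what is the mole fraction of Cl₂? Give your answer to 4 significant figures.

0.1307

The effusion rate of species i is ∝ p_i/√M_i ∝ n_i/√M_i.
Mole fraction of Cl₂ in the effusate = (n_Cl₂/√M_Cl₂) / (n_Cl₂/√M_Cl₂ + n_H₂/√M_H₂)
= (3.26/√70.90) / (3.26/√70.90 + 3.66/√2.02) = 0.3872/(0.3872 + 2.575) = 0.1307.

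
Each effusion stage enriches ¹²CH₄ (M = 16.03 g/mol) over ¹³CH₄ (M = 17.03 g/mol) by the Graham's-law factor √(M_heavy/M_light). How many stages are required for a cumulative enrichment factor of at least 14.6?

89

With α = √(17.03/16.03) per stage, ln α = ½ ln(1.06238) = 0.03026.
Need α^N ≥ 14.6 ⇒ N ≥ ln(14.6) / ln α = 2.681 / 0.03026 = 88.61.
Rounding up, N = 89 stages.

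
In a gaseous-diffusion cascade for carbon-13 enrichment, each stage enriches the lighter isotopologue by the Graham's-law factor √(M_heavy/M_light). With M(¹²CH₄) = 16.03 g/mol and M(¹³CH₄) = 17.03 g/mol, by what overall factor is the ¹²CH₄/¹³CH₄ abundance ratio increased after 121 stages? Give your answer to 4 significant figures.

38.91

Overall factor = α^121 with α = √(17.03/16.03), i.e. (17.03/16.03)^(121/2).
= 1.06238^(121/2) = 38.91.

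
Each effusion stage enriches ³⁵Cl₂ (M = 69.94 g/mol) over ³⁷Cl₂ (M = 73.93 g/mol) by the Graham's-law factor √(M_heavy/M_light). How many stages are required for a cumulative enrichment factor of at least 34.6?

128

Single-stage factor α = √(73.93/69.94), so ln α = ½ ln(1.05705) = 0.02774.
Need α^N ≥ 34.6 ⇒ N ≥ ln(34.6) / ln α = 3.544 / 0.02774 = 127.75.
Minimum whole number of stages: N = 128.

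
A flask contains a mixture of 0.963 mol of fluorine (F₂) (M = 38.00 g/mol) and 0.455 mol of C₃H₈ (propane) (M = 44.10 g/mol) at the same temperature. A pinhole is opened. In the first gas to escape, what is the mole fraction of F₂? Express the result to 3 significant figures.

Rate_i ∝ x_i/√M_i (Graham's law weighted by mole fraction), so the effusate composition follows n_i/√M_i.
So x_F₂ in the escaping gas = (n_F₂/√M_F₂) / Σ(n_i/√M_i)
= (0.963/√38.00) / (0.963/√38.00 + 0.455/√44.10) = 0.1562/(0.1562 + 0.06852) = 0.695.

0.695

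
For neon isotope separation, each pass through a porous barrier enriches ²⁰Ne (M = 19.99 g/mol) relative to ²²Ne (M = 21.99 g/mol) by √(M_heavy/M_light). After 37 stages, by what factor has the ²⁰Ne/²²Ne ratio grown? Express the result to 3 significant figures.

5.84

Each stage multiplies the ratio by α = √(21.99/19.99), so after 37 stages the overall factor is α^37 = (21.99/19.99)^(37/2).
= 1.10005^(37/2) = 5.84.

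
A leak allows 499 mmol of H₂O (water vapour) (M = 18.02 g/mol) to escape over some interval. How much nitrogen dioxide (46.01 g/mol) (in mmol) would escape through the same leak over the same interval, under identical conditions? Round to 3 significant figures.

Since effusion rate ∝ 1/√M, rate_NO₂/rate_H₂O = √(M_H₂O/M_NO₂) = √(18.02/46.01) = √0.3917 = 0.6258.
So the amount for NO₂ is 499 × 0.6258 = 312 mmol.

312 mmol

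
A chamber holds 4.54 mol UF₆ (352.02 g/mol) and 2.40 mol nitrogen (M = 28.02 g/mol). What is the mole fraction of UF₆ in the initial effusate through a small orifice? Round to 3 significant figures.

0.348

Each component's effusion rate ∝ (its partial pressure)·(1/√M) ∝ n_i/√M_i.
Mole fraction of UF₆ in the effusate = (n_UF₆/√M_UF₆) / (n_UF₆/√M_UF₆ + n_N₂/√M_N₂)
= (4.54/√352.02) / (4.54/√352.02 + 2.40/√28.02) = 0.2420/(0.2420 + 0.4534) = 0.348.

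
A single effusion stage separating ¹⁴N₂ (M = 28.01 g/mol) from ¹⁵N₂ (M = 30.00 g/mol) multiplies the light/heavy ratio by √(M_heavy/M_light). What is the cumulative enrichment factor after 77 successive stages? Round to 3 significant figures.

The single-stage factor is √(M_heavy/M_light), so 77 stages give [√(30.00/28.01)]^77 = (30.00/28.01)^(77/2).
= 1.07105^(77/2) = 14.0.

14.0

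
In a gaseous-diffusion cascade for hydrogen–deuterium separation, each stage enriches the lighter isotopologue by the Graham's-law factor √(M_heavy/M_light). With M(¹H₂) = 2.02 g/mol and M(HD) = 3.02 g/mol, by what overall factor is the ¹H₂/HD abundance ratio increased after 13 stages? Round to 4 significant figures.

13.65

Overall factor = α^13 with α = √(3.02/2.02), i.e. (3.02/2.02)^(13/2).
= 1.49505^(13/2) = 13.65.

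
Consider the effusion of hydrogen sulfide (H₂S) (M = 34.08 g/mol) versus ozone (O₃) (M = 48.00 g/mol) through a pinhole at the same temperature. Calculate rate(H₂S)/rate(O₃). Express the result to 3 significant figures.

1.19

By Graham's law, rate_H₂S/rate_O₃ = √(M_O₃/M_H₂S) = √(48.00/34.08) = √1.408 = 1.19.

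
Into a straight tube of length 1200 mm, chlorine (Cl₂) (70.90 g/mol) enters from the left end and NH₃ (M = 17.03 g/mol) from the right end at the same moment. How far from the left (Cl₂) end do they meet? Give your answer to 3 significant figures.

395 mm

The fronts meet when d_Cl₂ + d_NH₃ = L with d_Cl₂/d_NH₃ = √(M_NH₃/M_Cl₂) (Graham's law). Here √(M_NH₃/M_Cl₂) = √(17.03/70.90) = 0.4901.
With d_Cl₂ + d_NH₃ = 1200 mm, d_NH₃ = 1200/(1 + 0.4901) = 805.3 mm.
d_Cl₂ = 1200 − 805.3 = 395 mm.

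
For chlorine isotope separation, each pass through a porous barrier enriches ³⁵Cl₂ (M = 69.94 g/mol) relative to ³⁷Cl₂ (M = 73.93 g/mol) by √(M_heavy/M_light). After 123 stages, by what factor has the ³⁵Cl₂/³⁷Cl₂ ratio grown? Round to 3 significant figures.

30.3

Each stage multiplies the ratio by α = √(73.93/69.94), so after 123 stages the overall factor is α^123 = (73.93/69.94)^(123/2).
= 1.05705^(123/2) = 30.3.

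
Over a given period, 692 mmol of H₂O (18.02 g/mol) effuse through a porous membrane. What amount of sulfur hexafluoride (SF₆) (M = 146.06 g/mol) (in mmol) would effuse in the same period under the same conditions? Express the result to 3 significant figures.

243 mmol

Since effusion rate ∝ 1/√M, rate_SF₆/rate_H₂O = √(M_H₂O/M_SF₆) = √(18.02/146.06) = √0.1234 = 0.3512.
So the amount for SF₆ is 692 × 0.3512 = 243 mmol.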